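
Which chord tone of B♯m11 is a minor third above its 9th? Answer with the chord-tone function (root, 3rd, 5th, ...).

11th

B♯ minor eleventh is spelled B♯–D♯–F𝄪–A♯–C𝄪–E♯.
The 9th is C𝄪. A minor third above C𝄪 is E♯.
E♯ is the chord's 11th.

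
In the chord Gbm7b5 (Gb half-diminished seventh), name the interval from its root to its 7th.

Spelling the chord: Gb-Bbb-Dbb-Fb.
That puts Gb below Fb.
7 letter names make it a seventh; at 10 semitones (a half step narrower than major) the quality is minor.

minor 7th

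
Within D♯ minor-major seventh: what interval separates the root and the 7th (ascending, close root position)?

major seventh

D♯ minor-major seventh is spelled D♯–F♯–A♯–C𝄪.
That puts D♯ below C𝄪.
D♯ up to C𝄪 spans 7 letter names and 11 semitones — a major seventh.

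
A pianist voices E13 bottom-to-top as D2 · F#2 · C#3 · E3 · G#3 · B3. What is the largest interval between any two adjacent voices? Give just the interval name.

Adjacent intervals: D2→F#2 = major third; F#2→C#3 = perfect fifth; C#3→E3 = minor third; E3→G#3 = major third; G#3→B3 = minor third.
The largest is F#2 to C#3, a perfect fifth (7 semitones).

P5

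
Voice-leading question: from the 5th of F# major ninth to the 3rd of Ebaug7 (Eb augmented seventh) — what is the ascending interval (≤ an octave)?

The 5th of F# major ninth is C#; the 3rd of Ebaug7 (Eb augmented seventh) is G.
5 letter names make it a fifth; at 6 semitones (a half step narrower than perfect) the quality is diminished.

diminished fifth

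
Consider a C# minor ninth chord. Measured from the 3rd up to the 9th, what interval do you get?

M7

The chord tones of C#m9 are C#–E–G#–B–D#.
So we need the interval from E up to D#.
From E to D# is 11 semitones, exactly the major seventh.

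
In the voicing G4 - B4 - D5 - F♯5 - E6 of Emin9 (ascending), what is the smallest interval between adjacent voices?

minor 3rd

Adjacent intervals: G4→B4 = major third; B4→D5 = minor third; D5→F♯5 = major third; F♯5→E6 = minor seventh.
The smallest is B4 to D5, a minor third (3 semitones).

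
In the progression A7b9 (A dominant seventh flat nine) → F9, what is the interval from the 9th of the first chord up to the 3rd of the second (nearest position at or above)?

A7b9 (A dominant seventh flat nine) has Bb as its 9th, and F9 has A as its 3rd.
From Bb to A is 11 semitones, exactly the major seventh.

major seventh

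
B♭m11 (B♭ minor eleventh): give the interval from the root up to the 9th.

The chord tones of B♭m11 are B♭–D♭–F–A♭–C–E♭.
Root = B♭; 9th = C.
B♭ up to C spans 9 letter names and 14 semitones — a major ninth.

major ninth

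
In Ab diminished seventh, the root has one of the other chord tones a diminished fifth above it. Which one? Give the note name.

Ebb

Abdim7 (Ab diminished seventh): Ab Cb Ebb Gbb.
The root is Ab. A diminished fifth above Ab is Ebb.
Ebb is the chord's 5th.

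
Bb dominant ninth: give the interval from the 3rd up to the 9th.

Bb9: Bb-D-F-Ab-C.
That puts D below C.
7 letter names make it a seventh; at 10 semitones (a half step narrower than major) the quality is minor.

minor seventh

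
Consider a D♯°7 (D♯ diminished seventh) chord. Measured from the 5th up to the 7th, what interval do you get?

minor 3rd

The chord tones of D♯°7 are D♯ F♯ A C.
5th = A; 7th = C.
A up to C is 3 semitones, a half step narrower than a major third, so the interval is minor.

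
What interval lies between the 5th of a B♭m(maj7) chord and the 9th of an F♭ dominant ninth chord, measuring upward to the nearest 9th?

The 5th of B♭m(maj7) is F; the 9th of F♭ dominant ninth is G♭.
From F to G♭: 1 semitone over a second = minor.

minor 2nd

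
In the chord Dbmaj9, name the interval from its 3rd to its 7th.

perfect 5th

The chord tones of Dbmaj9 are Db F Ab C Eb.
3rd = F; 7th = C.
F up to C spans 5 letter names and 7 semitones — a perfect fifth.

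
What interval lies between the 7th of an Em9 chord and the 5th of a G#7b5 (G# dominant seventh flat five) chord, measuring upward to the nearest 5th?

Em9 has D as its 7th, and G#7b5 (G# dominant seventh flat five) has D as its 5th.
From D to D is 0 semitones, exactly the perfect unison.

P1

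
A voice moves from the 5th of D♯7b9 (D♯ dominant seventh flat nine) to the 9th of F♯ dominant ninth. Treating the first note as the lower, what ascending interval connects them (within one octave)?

The 5th of D♯7b9 (D♯ dominant seventh flat nine) is A♯; the 9th of F♯ dominant ninth is G♯.
A♯ up to G♯ is 10 semitones, a half step narrower than a major seventh, so the interval is minor.

minor seventh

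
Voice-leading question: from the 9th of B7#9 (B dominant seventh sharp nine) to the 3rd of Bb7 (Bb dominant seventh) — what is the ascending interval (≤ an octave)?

diminished second

B7#9 (B dominant seventh sharp nine) has C## as its 9th, and Bb7 (Bb dominant seventh) has D as its 3rd.
2 letter names make it a second; at 0 semitones (a whole step narrower than major) the quality is diminished.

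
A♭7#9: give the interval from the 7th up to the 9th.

augmented third

A♭7#9 (A♭ dominant seventh sharp nine) is spelled A♭ C E♭ G♭ B.
That puts G♭ below B.
G♭ up to B is 5 semitones, a half step wider than a major third, so the interval is augmented.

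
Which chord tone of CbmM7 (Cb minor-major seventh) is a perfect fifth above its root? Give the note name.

The chord tones of CbmM7 (Cb minor-major seventh) are Cb–Ebb–Gb–Bb.
The root is Cb. A perfect fifth above Cb is Gb.
Gb is the chord's 5th.

Gb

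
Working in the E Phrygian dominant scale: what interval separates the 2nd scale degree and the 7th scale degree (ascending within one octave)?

major sixth

E phrygian dominant: E F G# A B C D.
2nd scale degree = F; 7th scale degree = D.
From F to D is 9 semitones, exactly the major sixth.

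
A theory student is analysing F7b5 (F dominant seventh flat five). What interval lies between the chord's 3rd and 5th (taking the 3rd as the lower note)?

diminished third

F dominant seventh flat five: F A Cb Eb.
That puts A below Cb.
A up to Cb is 2 semitones, a whole step narrower than a major third, so the interval is diminished.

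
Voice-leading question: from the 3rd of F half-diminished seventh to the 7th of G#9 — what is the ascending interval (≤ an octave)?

The 3rd of F half-diminished seventh is Ab; the 7th of G#9 is F#.
6 letter names make it a sixth; at 10 semitones (a half step wider than major) the quality is augmented.

augmented sixth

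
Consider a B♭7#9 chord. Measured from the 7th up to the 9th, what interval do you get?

B♭7#9 is spelled B♭ D F A♭ C♯.
The 7th is A♭ and the 9th is C♯.
From A♭ to C♯: 5 semitones over a third = augmented.

augmented third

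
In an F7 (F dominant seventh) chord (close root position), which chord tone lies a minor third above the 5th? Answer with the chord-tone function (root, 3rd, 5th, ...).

7th

F dominant seventh: F-A-C-E♭.
The 5th is C. A minor third above C is E♭.
E♭ is the chord's 7th.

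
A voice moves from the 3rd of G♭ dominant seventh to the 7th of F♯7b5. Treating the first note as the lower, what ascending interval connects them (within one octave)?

G♭ dominant seventh has B♭ as its 3rd, and F♯7b5 has E as its 7th.
B♭ up to E is 6 semitones, a half step wider than a perfect fourth, so the interval is augmented.

augmented 4th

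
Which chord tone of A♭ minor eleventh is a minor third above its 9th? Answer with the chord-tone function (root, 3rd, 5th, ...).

The chord tones of A♭m11 are A♭-C♭-E♭-G♭-B♭-D♭.
The 9th is B♭. A minor third above B♭ is D♭.
D♭ is the chord's 11th.

11th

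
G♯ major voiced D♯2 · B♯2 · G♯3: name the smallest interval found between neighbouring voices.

minor sixth

Adjacent intervals: D♯2→B♯2 = major sixth; B♯2→G♯3 = minor sixth.
The smallest is B♯2 to G♯3, a minor sixth (8 semitones).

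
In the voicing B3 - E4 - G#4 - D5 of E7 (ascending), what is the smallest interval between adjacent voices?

major third

Adjacent intervals: B3→E4 = perfect fourth; E4→G#4 = major third; G#4→D5 = diminished fifth.
The smallest is E4 to G#4, a major third (4 semitones).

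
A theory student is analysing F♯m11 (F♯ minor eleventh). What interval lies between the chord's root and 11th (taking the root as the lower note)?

Spelling the chord: F♯ A C♯ E G♯ B.
So we need the interval from F♯ up to B.
Counting 11 letters and 17 half steps from F♯ gives a perfect eleventh.

perfect eleventh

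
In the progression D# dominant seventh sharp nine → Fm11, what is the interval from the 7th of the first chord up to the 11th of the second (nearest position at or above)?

d7

D# dominant seventh sharp nine has C# as its 7th, and Fm11 has Bb as its 11th.
C# up to Bb is 9 semitones, a whole step narrower than a major seventh, so the interval is diminished.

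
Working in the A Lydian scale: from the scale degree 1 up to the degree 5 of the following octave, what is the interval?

The scale runs A B C♯ D♯ E F♯ G♯.
So we need the interval from A up to E.
A up to E spans 12 letter names and 19 semitones — a perfect twelfth.

perfect twelfth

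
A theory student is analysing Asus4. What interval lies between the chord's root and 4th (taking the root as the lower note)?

P4

Asus4 (A sus4) is spelled A, D, E.
Root = A; 4th = D.
A up to D spans 4 letter names and 5 semitones — a perfect fourth.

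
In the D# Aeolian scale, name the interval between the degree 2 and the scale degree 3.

D# natural minor: D# E# F# G# A# B C#.
The degree 2 is E# and the 3rd scale degree is F#.
From E# to F#: 1 semitone over a second = minor.

minor second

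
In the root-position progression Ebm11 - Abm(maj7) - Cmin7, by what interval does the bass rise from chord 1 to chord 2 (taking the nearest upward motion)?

P4

The roots are Eb and Ab.
Eb up to Ab spans 4 letter names and 5 semitones — a perfect fourth.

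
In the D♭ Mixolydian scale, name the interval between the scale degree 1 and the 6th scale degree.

Spelling the D♭ Mixolydian scale: D♭ E♭ F G♭ A♭ B♭ C♭.
The scale degree 1 is D♭ and the scale degree 6 is B♭.
From D♭ to B♭ is 9 semitones, exactly the major sixth.

major sixth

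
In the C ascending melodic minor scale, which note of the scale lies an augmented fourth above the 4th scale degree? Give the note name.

B

The scale is C D Eb F G A B.
The 4th scale degree is F; an augmented fourth above that is B — scale degree 7.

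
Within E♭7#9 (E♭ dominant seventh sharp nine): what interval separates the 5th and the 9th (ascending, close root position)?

Spelling the chord: E♭–G–B♭–D♭–F♯.
5th = B♭; 9th = F♯.
B♭ up to F♯ is 8 semitones, a half step wider than a perfect fifth, so the interval is augmented.

augmented fifth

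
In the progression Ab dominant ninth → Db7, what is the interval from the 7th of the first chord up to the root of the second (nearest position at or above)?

perfect fifth

The 7th of Ab dominant ninth is Gb; the root of Db7 is Db.
Gb up to Db spans 5 letter names and 7 semitones — a perfect fifth.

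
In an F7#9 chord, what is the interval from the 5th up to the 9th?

augmented fifth

The chord tones of F7#9 are F-A-C-Eb-G#.
So we need the interval from C up to G#.
C up to G# is 8 semitones, a half step wider than a perfect fifth, so the interval is augmented.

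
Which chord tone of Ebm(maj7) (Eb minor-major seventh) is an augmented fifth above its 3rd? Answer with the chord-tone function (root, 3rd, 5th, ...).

7th

The chord tones of Eb minor-major seventh are Eb, Gb, Bb, D.
The 3rd is Gb. An augmented fifth above Gb is D.
D is the chord's 7th.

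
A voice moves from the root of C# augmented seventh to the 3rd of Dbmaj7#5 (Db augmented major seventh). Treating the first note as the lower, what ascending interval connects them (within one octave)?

diminished fourth

C# augmented seventh has C# as its root, and Dbmaj7#5 (Db augmented major seventh) has F as its 3rd.
From C# to F: 4 semitones over a fourth = diminished.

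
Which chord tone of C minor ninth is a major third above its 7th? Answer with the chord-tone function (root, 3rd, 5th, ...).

9th

Cm9 is spelled C E♭ G B♭ D.
The 7th is B♭. A major third above B♭ is D.
D is the chord's 9th.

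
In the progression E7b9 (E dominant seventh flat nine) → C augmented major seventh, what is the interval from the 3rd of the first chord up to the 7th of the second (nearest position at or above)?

E7b9 (E dominant seventh flat nine) has G# as its 3rd, and C augmented major seventh has B as its 7th.
From G# to B: 3 semitones over a third = minor.

minor 3rd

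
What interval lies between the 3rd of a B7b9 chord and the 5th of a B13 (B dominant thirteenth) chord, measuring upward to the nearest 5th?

B7b9 has D# as its 3rd, and B13 (B dominant thirteenth) has F# as its 5th.
From D# to F#: 3 semitones over a third = minor.

minor 3rd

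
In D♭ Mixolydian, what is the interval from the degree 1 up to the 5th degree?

perfect fifth

The scale runs D♭ E♭ F G♭ A♭ B♭ C♭.
Degree 1 = D♭; degree 5 = A♭.
D♭ up to A♭ spans 5 letter names and 7 semitones — a perfect fifth.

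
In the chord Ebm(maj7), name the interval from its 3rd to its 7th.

augmented fifth

The chord tones of Ebm(maj7) are Eb–Gb–Bb–D.
3rd = Gb; 7th = D.
From Gb to D: 8 semitones over a fifth = augmented.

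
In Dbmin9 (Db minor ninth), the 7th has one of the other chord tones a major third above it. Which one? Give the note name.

Eb

Db minor ninth: Db Fb Ab Cb Eb.
The 7th is Cb. A major third above Cb is Eb.
Eb is the chord's 9th.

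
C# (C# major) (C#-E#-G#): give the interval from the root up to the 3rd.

major third

That puts C# below E#.
Counting 3 letters and 4 half steps from C# gives a major third.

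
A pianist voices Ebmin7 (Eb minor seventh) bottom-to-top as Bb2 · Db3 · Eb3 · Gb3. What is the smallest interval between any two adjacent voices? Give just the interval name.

major second

Adjacent intervals: Bb2→Db3 = minor third; Db3→Eb3 = major second; Eb3→Gb3 = minor third.
The smallest is Db3 to Eb3, a major second (2 semitones).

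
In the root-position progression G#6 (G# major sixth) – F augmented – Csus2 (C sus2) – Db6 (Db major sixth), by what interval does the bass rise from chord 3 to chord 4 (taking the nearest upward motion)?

minor second

The roots are C and Db.
From C to Db: 1 semitone over a second = minor.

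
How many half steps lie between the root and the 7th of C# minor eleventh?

C#m11 is spelled C#, E, G#, B, D#, F#.
C# to B is a minor seventh: 10 semitones.

10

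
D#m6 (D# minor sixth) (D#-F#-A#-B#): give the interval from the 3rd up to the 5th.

3rd = F#; 5th = A#.
F# up to A# spans 3 letter names and 4 semitones — a major third.

M3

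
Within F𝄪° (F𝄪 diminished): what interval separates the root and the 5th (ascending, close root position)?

diminished 5th

F𝄪° (F𝄪 diminished): F𝄪, A♯, C♯.
That puts F𝄪 below C♯.
F𝄪 up to C♯ is 6 semitones, a half step narrower than a perfect fifth, so the interval is diminished.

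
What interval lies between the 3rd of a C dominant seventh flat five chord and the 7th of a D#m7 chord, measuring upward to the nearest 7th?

major sixth

C dominant seventh flat five has E as its 3rd, and D#m7 has C# as its 7th.
From E to C# is 9 semitones, exactly the major sixth.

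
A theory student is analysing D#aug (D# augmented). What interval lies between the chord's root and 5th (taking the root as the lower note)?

D#aug is spelled D#–F##–A##.
Root = D#; 5th = A##.
D# up to A## is 8 semitones, a half step wider than a perfect fifth, so the interval is augmented.

augmented fifth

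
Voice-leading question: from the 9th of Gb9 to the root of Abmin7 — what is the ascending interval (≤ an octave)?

The 9th of Gb9 is Ab; the root of Abmin7 is Ab.
Counting 1 letters and 0 half steps from Ab gives a perfect unison.

P1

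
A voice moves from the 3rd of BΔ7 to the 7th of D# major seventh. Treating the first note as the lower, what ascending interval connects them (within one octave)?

The 3rd of BΔ7 is D#; the 7th of D# major seventh is C##.
Counting 7 letters and 11 half steps from D# gives a major seventh.

M7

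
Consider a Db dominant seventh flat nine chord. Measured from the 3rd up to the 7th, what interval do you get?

Spelling the chord: Db–F–Ab–Cb–Ebb.
So we need the interval from F up to Cb.
5 letter names make it a fifth; at 6 semitones (a half step narrower than perfect) the quality is diminished.
This 3–7 tritone is the characteristic tension at the heart of the dominant sound.

diminished 5th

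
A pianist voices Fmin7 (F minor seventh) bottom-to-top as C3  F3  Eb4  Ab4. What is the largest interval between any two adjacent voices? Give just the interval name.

minor 7th

Adjacent intervals: C3→F3 = perfect fourth; F3→Eb4 = minor seventh; Eb4→Ab4 = perfect fourth.
The largest is F3 to Eb4, a minor seventh (10 semitones).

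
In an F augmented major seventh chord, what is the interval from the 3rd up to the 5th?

M3

F+maj7 (F augmented major seventh) is spelled F A C♯ E.
The 3rd is A and the 5th is C♯.
A up to C♯ spans 3 letter names and 4 semitones — a major third.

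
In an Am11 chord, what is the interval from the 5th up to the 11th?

A minor eleventh is spelled A–C–E–G–B–D.
So we need the interval from E up to D.
From E to D: 10 semitones over a seventh = minor.

minor seventh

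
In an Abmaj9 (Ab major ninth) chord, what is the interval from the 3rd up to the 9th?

m7

The chord tones of Ab major ninth are Ab-C-Eb-G-Bb.
The 3rd is C and the 9th is Bb.
From C to Bb: 10 semitones over a seventh = minor.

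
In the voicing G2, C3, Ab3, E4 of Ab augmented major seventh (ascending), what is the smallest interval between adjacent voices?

Adjacent intervals: G2→C3 = perfect fourth; C3→Ab3 = minor sixth; Ab3→E4 = augmented fifth.
The smallest is G2 to C3, a perfect fourth (5 semitones).

perfect fourth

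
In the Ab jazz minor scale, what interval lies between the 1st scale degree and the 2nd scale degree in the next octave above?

M9

Spelling the Ab jazz minor scale: Ab Bb Cb Db Eb F G.
That puts Ab below Bb.
From Ab to Bb is 14 semitones, exactly the major ninth.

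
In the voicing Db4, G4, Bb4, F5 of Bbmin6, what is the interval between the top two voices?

Those voices are Bb4 and F5.
From Bb to F is 7 semitones, exactly the perfect fifth.

perfect fifth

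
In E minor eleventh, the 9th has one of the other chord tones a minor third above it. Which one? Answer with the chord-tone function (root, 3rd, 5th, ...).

11th

Spelling the chord: E, G, B, D, F♯, A.
The 9th is F♯. A minor third above F♯ is A.
A is the chord's 11th.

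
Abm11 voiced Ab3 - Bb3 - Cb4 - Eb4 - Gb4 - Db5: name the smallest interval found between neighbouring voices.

minor second

Adjacent intervals: Ab3→Bb3 = major second; Bb3→Cb4 = minor second; Cb4→Eb4 = major third; Eb4→Gb4 = minor third; Gb4→Db5 = perfect fifth.
The smallest is Bb3 to Cb4, a minor second (1 semitone).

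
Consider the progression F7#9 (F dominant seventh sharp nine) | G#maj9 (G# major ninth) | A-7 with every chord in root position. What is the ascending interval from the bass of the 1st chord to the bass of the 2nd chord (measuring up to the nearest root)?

The roots are F and G#.
2 letter names make it a second; at 3 semitones (a half step wider than major) the quality is augmented.

A2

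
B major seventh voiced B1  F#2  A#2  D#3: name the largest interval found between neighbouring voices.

perfect 5th

Adjacent intervals: B1→F#2 = perfect fifth; F#2→A#2 = major third; A#2→D#3 = perfect fourth.
The largest is B1 to F#2, a perfect fifth (7 semitones).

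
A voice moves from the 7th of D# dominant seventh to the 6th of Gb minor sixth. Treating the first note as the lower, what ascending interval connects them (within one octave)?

The 7th of D# dominant seventh is C#; the 6th of Gb minor sixth is Eb.
From C# to Eb: 2 semitones over a third = diminished.

d3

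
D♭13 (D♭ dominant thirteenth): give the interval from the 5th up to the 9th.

perfect fifth

Spelling the chord: D♭–F–A♭–C♭–E♭–B♭.
That puts A♭ below E♭.
A♭ up to E♭ spans 5 letter names and 7 semitones — a perfect fifth.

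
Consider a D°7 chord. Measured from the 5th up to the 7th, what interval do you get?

D diminished seventh is spelled D–F–Ab–Cb.
So we need the interval from Ab up to Cb.
From Ab to Cb: 3 semitones over a third = minor.

minor 3rd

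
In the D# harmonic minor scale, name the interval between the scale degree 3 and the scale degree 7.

Spelling the D# harmonic minor scale: D# E# F# G# A# B C##.
Scale degree 3 = F#; degree 7 = C##.
F# up to C## is 8 semitones, a half step wider than a perfect fifth, so the interval is augmented.

augmented fifth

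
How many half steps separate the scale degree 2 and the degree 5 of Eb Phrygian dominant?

The scale is Eb Fb G Ab Bb Cb Db.
Fb up to Bb is an augmented fourth — 6 semitones.

6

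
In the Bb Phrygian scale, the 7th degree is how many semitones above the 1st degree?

The scale is Bb Cb Db Eb F Gb Ab.
Bb up to Ab is a minor seventh — 10 semitones.

10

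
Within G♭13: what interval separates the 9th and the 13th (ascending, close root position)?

perfect fifth

Spelling the chord: G♭ B♭ D♭ F♭ A♭ E♭.
9th = A♭; 13th = E♭.
From A♭ to E♭ is 7 semitones, exactly the perfect fifth.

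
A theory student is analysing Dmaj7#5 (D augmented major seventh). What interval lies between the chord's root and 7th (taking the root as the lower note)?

Spelling the chord: D F# A# C#.
Root = D; 7th = C#.
D up to C# spans 7 letter names and 11 semitones — a major seventh.

major 7th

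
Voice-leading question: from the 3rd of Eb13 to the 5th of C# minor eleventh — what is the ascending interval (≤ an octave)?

Eb13 has G as its 3rd, and C# minor eleventh has G# as its 5th.
G up to G# is 1 semitone, a half step wider than a perfect unison, so the interval is augmented.

augmented unison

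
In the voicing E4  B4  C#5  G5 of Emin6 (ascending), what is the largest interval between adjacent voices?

Adjacent intervals: E4→B4 = perfect fifth; B4→C#5 = major second; C#5→G5 = diminished fifth.
The largest is E4 to B4, a perfect fifth (7 semitones).

perfect 5th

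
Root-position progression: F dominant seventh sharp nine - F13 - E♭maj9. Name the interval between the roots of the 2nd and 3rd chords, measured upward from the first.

minor seventh

The roots are F and E♭.
7 letter names make it a seventh; at 10 semitones (a half step narrower than major) the quality is minor.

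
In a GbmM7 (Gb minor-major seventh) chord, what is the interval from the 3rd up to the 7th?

A5

Spelling the chord: Gb–Bbb–Db–F.
3rd = Bbb; 7th = F.
Bbb up to F is 8 semitones, a half step wider than a perfect fifth, so the interval is augmented.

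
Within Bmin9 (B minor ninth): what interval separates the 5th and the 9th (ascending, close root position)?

B minor ninth: B–D–F#–A–C#.
5th = F#; 9th = C#.
F# up to C# spans 5 letter names and 7 semitones — a perfect fifth.

perfect 5th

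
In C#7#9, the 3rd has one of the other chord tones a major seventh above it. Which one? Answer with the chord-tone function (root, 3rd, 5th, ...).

C# dominant seventh sharp nine is spelled C#–E#–G#–B–D##.
The 3rd is E#. A major seventh above E# is D##.
D## is the chord's 9th.

9th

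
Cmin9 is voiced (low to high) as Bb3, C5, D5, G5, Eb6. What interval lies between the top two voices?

Those voices are G5 and Eb6.
G up to Eb is 8 semitones, a half step narrower than a major sixth, so the interval is minor.

minor 6th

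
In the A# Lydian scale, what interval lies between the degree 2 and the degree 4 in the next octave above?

A# lydian: A# B# C## D## E# F## G##.
The degree 2 is B# and the scale degree 4 (up an octave) is D##.
From B# to D## is 16 semitones, exactly the major tenth.

major tenth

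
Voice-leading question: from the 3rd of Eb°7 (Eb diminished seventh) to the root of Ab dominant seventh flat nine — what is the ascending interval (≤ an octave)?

major second

Eb°7 (Eb diminished seventh) has Gb as its 3rd, and Ab dominant seventh flat nine has Ab as its root.
Counting 2 letters and 2 half steps from Gb gives a major second.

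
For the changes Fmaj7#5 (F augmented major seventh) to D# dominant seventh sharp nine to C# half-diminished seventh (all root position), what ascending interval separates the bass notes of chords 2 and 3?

m7

The roots are D# and C#.
D# up to C# is 10 semitones, a half step narrower than a major seventh, so the interval is minor.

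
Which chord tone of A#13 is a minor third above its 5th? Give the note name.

The chord tones of A# dominant thirteenth are A#–C##–E#–G#–B#–F##.
The 5th is E#. A minor third above E# is G#.
G# is the chord's 7th.

G#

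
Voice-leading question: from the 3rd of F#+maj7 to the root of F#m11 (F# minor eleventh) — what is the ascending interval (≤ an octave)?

The 3rd of F#+maj7 is A#; the root of F#m11 (F# minor eleventh) is F#.
From A# to F#: 8 semitones over a sixth = minor.

m6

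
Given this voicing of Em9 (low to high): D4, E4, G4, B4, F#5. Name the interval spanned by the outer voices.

major 10th

The outer voices are D4 and F#5.
D up to F# spans 10 letter names and 16 semitones — a major tenth.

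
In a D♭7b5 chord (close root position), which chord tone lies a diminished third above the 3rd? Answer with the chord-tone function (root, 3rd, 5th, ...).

5th

The chord tones of D♭7b5 are D♭, F, A𝄫, C♭.
The 3rd is F. A diminished third above F is A𝄫.
A𝄫 is the chord's 5th.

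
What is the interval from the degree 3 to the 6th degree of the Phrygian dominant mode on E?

E phrygian dominant: E F G♯ A B C D.
So we need the interval from G♯ up to C.
From G♯ to C: 4 semitones over a fourth = diminished.

diminished 4th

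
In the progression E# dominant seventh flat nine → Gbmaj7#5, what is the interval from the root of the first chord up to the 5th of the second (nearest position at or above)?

diminished seventh

E# dominant seventh flat nine has E# as its root, and Gbmaj7#5 has D as its 5th.
E# up to D is 9 semitones, a whole step narrower than a major seventh, so the interval is diminished.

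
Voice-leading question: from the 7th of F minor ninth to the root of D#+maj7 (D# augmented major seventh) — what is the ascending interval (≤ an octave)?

augmented seventh

The 7th of F minor ninth is Eb; the root of D#+maj7 (D# augmented major seventh) is D#.
From Eb to D#: 12 semitones over a seventh = augmented.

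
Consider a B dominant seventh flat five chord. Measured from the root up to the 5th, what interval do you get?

B dominant seventh flat five is spelled B–D#–F–A.
That puts B below F.
From B to F: 6 semitones over a fifth = diminished.

diminished fifth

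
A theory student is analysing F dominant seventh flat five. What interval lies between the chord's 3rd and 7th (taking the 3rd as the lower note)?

F7b5: F, A, C♭, E♭.
That puts A below E♭.
A up to E♭ is 6 semitones, a half step narrower than a perfect fifth, so the interval is diminished.

diminished 5th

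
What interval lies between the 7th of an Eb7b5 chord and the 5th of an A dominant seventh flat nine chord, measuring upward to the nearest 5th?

A2

Eb7b5 has Db as its 7th, and A dominant seventh flat nine has E as its 5th.
From Db to E: 3 semitones over a second = augmented.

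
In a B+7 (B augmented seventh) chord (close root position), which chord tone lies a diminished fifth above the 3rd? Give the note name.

B+7 (B augmented seventh): B–D♯–F𝄪–A.
The 3rd is D♯. A diminished fifth above D♯ is A.
A is the chord's 7th.

A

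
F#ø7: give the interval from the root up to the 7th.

The chord tones of F# half-diminished seventh are F# A C E.
Root = F#; 7th = E.
F# up to E is 10 semitones, a half step narrower than a major seventh, so the interval is minor.

minor seventh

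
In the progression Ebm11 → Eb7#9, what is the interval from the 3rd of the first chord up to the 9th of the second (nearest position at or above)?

augmented seventh

Ebm11 has Gb as its 3rd, and Eb7#9 has F# as its 9th.
From Gb to F#: 12 semitones over a seventh = augmented.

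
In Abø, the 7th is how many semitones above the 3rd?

Spelling the chord: Ab Cb Ebb Gb.
Cb to Gb is a perfect fifth: 7 semitones.

7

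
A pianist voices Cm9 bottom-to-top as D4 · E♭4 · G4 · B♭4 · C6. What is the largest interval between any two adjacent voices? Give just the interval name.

major ninth

Adjacent intervals: D4→E♭4 = minor second; E♭4→G4 = major third; G4→B♭4 = minor third; B♭4→C6 = major ninth.
The largest is B♭4 to C6, a major ninth (14 semitones).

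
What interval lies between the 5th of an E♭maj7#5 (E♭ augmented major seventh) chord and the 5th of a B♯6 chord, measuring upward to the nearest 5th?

augmented fifth

E♭maj7#5 (E♭ augmented major seventh) has B as its 5th, and B♯6 has F𝄪 as its 5th.
5 letter names make it a fifth; at 8 semitones (a half step wider than perfect) the quality is augmented.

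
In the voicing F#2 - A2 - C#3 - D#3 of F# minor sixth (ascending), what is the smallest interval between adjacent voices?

Adjacent intervals: F#2→A2 = minor third; A2→C#3 = major third; C#3→D#3 = major second.
The smallest is C#3 to D#3, a major second (2 semitones).

M2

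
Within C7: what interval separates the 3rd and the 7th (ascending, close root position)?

The chord tones of C7 are C E G Bb.
So we need the interval from E up to Bb.
5 letter names make it a fifth; at 6 semitones (a half step narrower than perfect) the quality is diminished.
That tritone between 3rd and 7th is what gives the dominant seventh its pull toward resolution.

diminished fifth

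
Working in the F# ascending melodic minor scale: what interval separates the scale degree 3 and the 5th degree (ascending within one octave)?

major 3rd

The scale runs F# G# A B C# D# E#.
So we need the interval from A up to C#.
A up to C# spans 3 letter names and 4 semitones — a major third.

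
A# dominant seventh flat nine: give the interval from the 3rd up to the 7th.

A# dominant seventh flat nine is spelled A# C## E# G# B.
3rd = C##; 7th = G#.
C## up to G# is 6 semitones, a half step narrower than a perfect fifth, so the interval is diminished.
That tritone between 3rd and 7th is what gives the dominant seventh its pull toward resolution.

diminished fifth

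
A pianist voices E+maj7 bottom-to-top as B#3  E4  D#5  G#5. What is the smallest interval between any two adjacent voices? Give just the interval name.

Adjacent intervals: B#3→E4 = diminished fourth; E4→D#5 = major seventh; D#5→G#5 = perfect fourth.
The smallest is B#3 to E4, a diminished fourth (4 semitones).

diminished fourth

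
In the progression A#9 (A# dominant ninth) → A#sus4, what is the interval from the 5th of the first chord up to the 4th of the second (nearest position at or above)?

The 5th of A#9 (A# dominant ninth) is E#; the 4th of A#sus4 is D#.
From E# to D#: 10 semitones over a seventh = minor.

minor seventh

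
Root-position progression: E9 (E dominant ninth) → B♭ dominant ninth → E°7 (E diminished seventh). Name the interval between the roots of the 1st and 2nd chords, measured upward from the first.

diminished fifth

The roots are E and B♭.
5 letter names make it a fifth; at 6 semitones (a half step narrower than perfect) the quality is diminished.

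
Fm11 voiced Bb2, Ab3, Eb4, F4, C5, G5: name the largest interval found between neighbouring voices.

Adjacent intervals: Bb2→Ab3 = minor seventh; Ab3→Eb4 = perfect fifth; Eb4→F4 = major second; F4→C5 = perfect fifth; C5→G5 = perfect fifth.
The largest is Bb2 to Ab3, a minor seventh (10 semitones).

minor seventh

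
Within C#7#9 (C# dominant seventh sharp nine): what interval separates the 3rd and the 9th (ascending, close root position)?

major seventh

The chord tones of C#7#9 (C# dominant seventh sharp nine) are C#–E#–G#–B–D##.
3rd = E#; 9th = D##.
From E# to D## is 11 semitones, exactly the major seventh.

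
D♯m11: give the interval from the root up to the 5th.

perfect fifth

D♯m11 (D♯ minor eleventh): D♯-F♯-A♯-C♯-E♯-G♯.
That puts D♯ below A♯.
Counting 5 letters and 7 half steps from D♯ gives a perfect fifth.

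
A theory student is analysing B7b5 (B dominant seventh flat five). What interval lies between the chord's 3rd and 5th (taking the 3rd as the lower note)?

The chord tones of B dominant seventh flat five are B–D#–F–A.
So we need the interval from D# up to F.
From D# to F: 2 semitones over a third = diminished.

diminished third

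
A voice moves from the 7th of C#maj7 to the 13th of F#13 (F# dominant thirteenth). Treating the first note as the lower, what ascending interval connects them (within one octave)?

The 7th of C#maj7 is B#; the 13th of F#13 (F# dominant thirteenth) is D#.
3 letter names make it a third; at 3 semitones (a half step narrower than major) the quality is minor.

m3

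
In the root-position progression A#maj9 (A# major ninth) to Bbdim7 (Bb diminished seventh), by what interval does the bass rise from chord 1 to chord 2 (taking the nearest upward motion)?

d2

The roots are A# and Bb.
From A# to Bb: 0 semitones over a second = diminished.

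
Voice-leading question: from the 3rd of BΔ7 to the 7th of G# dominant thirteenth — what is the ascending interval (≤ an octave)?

minor third

BΔ7 has D# as its 3rd, and G# dominant thirteenth has F# as its 7th.
D# up to F# is 3 semitones, a half step narrower than a major third, so the interval is minor.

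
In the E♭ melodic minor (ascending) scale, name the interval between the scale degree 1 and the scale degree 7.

major seventh

The scale runs E♭ F G♭ A♭ B♭ C D.
Scale degree 1 = E♭; 7th degree = D.
Counting 7 letters and 11 half steps from E♭ gives a major seventh.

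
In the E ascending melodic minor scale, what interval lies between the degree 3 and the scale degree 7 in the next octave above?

The scale runs E F♯ G A B C♯ D♯.
Degree 3 = G; 7th degree (up an octave) = D♯.
G up to D♯ is 20 semitones, a half step wider than a perfect twelfth, so the interval is augmented.

augmented twelfth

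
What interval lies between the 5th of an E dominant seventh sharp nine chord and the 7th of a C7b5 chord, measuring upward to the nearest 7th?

E dominant seventh sharp nine has B as its 5th, and C7b5 has B♭ as its 7th.
8 letter names make it an octave; at 11 semitones (a half step narrower than perfect) the quality is diminished.

d8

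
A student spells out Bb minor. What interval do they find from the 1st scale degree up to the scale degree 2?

The scale runs Bb C Db Eb F Gb Ab.
So we need the interval from Bb up to C.
Counting 2 letters and 2 half steps from Bb gives a major second.

major second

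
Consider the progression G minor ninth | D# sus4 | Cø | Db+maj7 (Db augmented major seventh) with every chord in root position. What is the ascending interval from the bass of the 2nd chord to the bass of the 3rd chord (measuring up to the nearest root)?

The roots are D# and C.
7 letter names make it a seventh; at 9 semitones (a whole step narrower than major) the quality is diminished.

diminished seventh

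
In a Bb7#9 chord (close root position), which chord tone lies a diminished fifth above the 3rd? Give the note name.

Ab

Spelling the chord: Bb-D-F-Ab-C#.
The 3rd is D. A diminished fifth above D is Ab.
Ab is the chord's 7th.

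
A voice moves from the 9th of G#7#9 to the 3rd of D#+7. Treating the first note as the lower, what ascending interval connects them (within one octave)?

G#7#9 has A## as its 9th, and D#+7 has F## as its 3rd.
6 letter names make it a sixth; at 8 semitones (a half step narrower than major) the quality is minor.

minor sixth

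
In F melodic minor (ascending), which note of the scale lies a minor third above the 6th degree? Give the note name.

The scale is F G Ab Bb C D E.
The 6th degree is D; a minor third above that is F — scale degree 1.

F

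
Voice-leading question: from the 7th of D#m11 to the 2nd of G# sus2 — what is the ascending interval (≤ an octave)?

major sixth

D#m11 has C# as its 7th, and G# sus2 has A# as its 2nd.
From C# to A# is 9 semitones, exactly the major sixth.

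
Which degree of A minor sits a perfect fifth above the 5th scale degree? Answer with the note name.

The scale is A B C D E F G.
The 5th scale degree is E; a perfect fifth above that is B — scale degree 2.

B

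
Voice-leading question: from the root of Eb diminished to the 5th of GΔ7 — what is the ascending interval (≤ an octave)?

The root of Eb diminished is Eb; the 5th of GΔ7 is D.
Counting 7 letters and 11 half steps from Eb gives a major seventh.

major 7th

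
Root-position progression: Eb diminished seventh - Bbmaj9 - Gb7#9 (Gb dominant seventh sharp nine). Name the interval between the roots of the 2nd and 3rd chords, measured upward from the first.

The roots are Bb and Gb.
6 letter names make it a sixth; at 8 semitones (a half step narrower than major) the quality is minor.

minor sixth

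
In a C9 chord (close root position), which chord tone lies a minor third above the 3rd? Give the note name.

G

Spelling the chord: C–E–G–B♭–D.
The 3rd is E. A minor third above E is G.
G is the chord's 5th.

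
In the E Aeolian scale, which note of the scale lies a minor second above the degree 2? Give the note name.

The scale is E F# G A B C D.
The degree 2 is F#; a minor second above that is G — scale degree 3.

G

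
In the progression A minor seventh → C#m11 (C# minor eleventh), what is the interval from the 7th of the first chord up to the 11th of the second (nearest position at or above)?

A minor seventh has G as its 7th, and C#m11 (C# minor eleventh) has F# as its 11th.
G up to F# spans 7 letter names and 11 semitones — a major seventh.

major seventh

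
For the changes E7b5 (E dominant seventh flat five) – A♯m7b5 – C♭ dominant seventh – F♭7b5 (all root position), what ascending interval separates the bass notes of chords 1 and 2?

A4

The roots are E and A♯.
4 letter names make it a fourth; at 6 semitones (a half step wider than perfect) the quality is augmented.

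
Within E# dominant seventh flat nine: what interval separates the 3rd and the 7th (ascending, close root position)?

diminished 5th

Spelling the chord: E#-G##-B#-D#-F#.
So we need the interval from G## up to D#.
5 letter names make it a fifth; at 6 semitones (a half step narrower than perfect) the quality is diminished.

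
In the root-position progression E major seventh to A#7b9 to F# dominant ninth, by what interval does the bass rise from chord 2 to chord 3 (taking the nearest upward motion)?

The roots are A# and F#.
From A# to F#: 8 semitones over a sixth = minor.

m6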